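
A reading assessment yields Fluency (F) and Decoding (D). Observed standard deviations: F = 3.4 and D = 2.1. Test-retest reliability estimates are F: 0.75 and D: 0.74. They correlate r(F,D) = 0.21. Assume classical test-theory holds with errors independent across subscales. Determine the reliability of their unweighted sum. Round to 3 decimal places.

Var(F+D) = 3.4² + 2.1² + 2·[3.4·2.1·0.21] = 15.97 + 2.9988 = 18.9688.
With uncorrelated errors the cross-covariances are all true-score covariance, so they carry over unchanged; only the diagonal terms shrink to ρᵢσᵢ².
True-score variance = [3.4²·0.75 + 2.1²·0.74] + 2.9988 = 11.9334 + 2.9988 = 14.9322.
Reliability = 14.9322 / 18.9688 = 0.787.

0.787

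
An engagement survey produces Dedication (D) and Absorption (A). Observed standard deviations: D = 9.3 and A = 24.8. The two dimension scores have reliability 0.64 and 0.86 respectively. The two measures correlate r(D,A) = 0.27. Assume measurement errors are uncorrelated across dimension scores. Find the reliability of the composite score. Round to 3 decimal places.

0.858

Var(D+A) = 9.3² + 24.8² + 2·[9.3·24.8·0.27] = 701.53 + 124.546 = 826.076.
With uncorrelated errors the cross-covariances are all true-score covariance, so they carry over unchanged; only the diagonal terms shrink to ρᵢσᵢ².
True-score variance = [9.3²·0.64 + 24.8²·0.86] + 124.546 = 584.288 + 124.546 = 708.834.
Reliability = 708.834 / 826.076 = 0.858.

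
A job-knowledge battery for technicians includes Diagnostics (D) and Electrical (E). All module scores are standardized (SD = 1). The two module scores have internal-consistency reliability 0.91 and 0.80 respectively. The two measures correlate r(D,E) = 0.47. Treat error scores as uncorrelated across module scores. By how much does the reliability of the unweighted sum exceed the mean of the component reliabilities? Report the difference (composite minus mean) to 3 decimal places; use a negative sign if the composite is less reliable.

Var(sum) = 2 + 0.94 = 2.94; true-score variance = 1.71 + 0.94 = 2.65; composite reliability = 0.9014.
Mean component reliability = 0.8550.
Difference = 0.9014 − 0.8550 = 0.046.

0.046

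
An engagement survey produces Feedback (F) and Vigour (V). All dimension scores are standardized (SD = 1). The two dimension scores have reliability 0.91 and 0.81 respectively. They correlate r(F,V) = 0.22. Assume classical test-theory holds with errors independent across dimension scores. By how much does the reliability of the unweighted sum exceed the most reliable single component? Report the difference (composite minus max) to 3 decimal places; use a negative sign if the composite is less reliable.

-0.025

Var(sum) = 2 + 0.44 = 2.44; true-score variance = 1.72 + 0.44 = 2.16; composite reliability = 0.8852.
Max component reliability = 0.9100.
Difference = 0.8852 − 0.9100 = -0.025.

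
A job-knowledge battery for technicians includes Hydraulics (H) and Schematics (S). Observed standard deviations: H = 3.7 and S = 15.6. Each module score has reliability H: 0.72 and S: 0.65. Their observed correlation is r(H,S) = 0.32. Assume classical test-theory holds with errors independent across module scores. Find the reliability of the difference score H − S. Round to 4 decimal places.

0.5956

Var(H−S) = 3.7² + 15.6² − 2·3.7·15.6·0.32 = 257.05 − 36.9408 = 220.109.
Under uncorrelated errors the observed covariances equal the true-score covariances, so only the own-variance terms attenuate.
True-score variance = [3.7²·0.72 + 15.6²·0.65] − 36.9408 = 168.041 − 36.9408 = 131.1.
Reliability = 131.1 / 220.109 = 0.5956.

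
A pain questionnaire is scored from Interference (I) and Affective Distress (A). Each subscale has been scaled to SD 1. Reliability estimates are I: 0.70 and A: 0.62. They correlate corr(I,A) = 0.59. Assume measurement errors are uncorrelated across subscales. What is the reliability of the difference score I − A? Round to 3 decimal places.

0.171

Var(I−A) = 1 + 1 − 2·0.59 = 2 − 1.18 = 0.82.
Under uncorrelated errors the observed covariances equal the true-score covariances, so only the own-variance terms attenuate.
True-score variance = [0.70 + 0.62] − 1.18 = 1.32 − 1.18 = 0.14.
Reliability = 0.14 / 0.82 = 0.171.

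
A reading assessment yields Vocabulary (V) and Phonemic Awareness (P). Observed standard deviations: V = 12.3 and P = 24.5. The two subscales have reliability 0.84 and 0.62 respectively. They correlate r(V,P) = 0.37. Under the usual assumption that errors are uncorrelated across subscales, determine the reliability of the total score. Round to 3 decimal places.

0.741

Var(V+P) = 12.3² + 24.5² + 2·[12.3·24.5·0.37] = 751.54 + 222.999 = 974.539.
Under uncorrelated errors the observed covariances equal the true-score covariances, so only the own-variance terms attenuate.
True-score variance = [12.3²·0.84 + 24.5²·0.62] + 222.999 = 499.239 + 222.999 = 722.238.
Reliability = 722.238 / 974.539 = 0.741.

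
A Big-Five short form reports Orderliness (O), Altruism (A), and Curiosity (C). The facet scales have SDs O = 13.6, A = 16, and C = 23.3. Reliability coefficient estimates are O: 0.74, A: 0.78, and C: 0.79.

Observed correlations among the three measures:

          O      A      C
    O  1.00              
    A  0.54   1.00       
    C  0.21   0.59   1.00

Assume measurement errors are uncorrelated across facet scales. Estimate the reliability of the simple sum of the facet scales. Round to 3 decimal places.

Var(O+A+C) = 13.6² + 16² + 23.3² + 2·[13.6·16·0.54 + 13.6·23.3·0.21 + 16·23.3·0.59] = 983.85 + 808.002 = 1791.85.
Because errors are independent across components, Cov(Tᵢ,Tⱼ) = Cov(Xᵢ,Xⱼ); the off-diagonal part of the true-score variance is the same as above.
True-score variance = [13.6²·0.74 + 16²·0.78 + 23.3²·0.79] + 808.002 = 765.433 + 808.002 = 1573.44.
Reliability = 1573.44 / 1791.85 = 0.878.

0.878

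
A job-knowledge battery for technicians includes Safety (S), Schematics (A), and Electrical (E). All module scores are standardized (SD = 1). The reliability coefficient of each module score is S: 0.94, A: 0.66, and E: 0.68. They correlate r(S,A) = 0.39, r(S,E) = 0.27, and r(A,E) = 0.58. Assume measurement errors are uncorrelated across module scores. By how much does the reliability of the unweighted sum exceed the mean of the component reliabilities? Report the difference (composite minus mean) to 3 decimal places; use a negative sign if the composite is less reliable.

Var(sum) = 3 + 2.48 = 5.48; true-score variance = 2.28 + 2.48 = 4.76; composite reliability = 0.8686.
Mean component reliability = 0.7600.
Difference = 0.8686 − 0.7600 = 0.109.

0.109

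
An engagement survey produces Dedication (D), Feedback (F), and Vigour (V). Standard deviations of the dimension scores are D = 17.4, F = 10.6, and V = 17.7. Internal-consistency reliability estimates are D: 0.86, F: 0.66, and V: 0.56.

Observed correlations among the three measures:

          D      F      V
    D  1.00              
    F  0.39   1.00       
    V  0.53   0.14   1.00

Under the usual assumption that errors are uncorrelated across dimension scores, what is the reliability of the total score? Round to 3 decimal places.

Var(D+F+V) = 17.4² + 10.6² + 17.7² + 2·[17.4·10.6·0.39 + 17.4·17.7·0.53 + 10.6·17.7·0.14] = 728.41 + 522.856 = 1251.27.
Under uncorrelated errors the observed covariances equal the true-score covariances, so only the own-variance terms attenuate.
True-score variance = [17.4²·0.86 + 10.6²·0.66 + 17.7²·0.56] + 522.856 = 509.974 + 522.856 = 1032.83.
Reliability = 1032.83 / 1251.27 = 0.825.

0.825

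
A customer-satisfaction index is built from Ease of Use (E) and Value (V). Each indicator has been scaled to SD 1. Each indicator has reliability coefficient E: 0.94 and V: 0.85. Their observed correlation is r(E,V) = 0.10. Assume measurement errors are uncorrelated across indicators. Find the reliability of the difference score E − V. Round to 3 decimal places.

Var(E−V) = 1 + 1 − 2·0.10 = 2 − 0.2 = 1.8.
With uncorrelated errors the cross-covariances are all true-score covariance, so they carry over unchanged; only the diagonal terms shrink to ρᵢσᵢ².
True-score variance = [0.94 + 0.85] − 0.2 = 1.79 − 0.2 = 1.59.
Reliability = 1.59 / 1.8 = 0.883.

0.883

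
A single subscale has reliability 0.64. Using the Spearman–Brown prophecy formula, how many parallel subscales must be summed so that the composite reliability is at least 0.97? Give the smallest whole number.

19

k ≥ ρ*(1−ρ₁)/(ρ₁(1−ρ*)) = 0.97·0.36 / (0.64·0.03) = 18.187.
Smallest integer k = 19.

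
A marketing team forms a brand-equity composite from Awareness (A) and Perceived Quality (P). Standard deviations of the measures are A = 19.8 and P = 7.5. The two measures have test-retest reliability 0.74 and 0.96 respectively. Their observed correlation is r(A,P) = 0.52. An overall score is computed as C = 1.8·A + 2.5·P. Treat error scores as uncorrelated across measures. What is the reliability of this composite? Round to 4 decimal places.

Var(C) = 1.8²·19.8² + 2.5²·7.5² + 2·[4.5·19.8·7.5·0.52] = 1621.77 + 694.98 = 2316.75.
Under uncorrelated errors the observed covariances equal the true-score covariances, so only the own-variance terms attenuate.
True-score variance = [1.8²·19.8²·0.74 + 2.5²·7.5²·0.96] + 694.98 = 1277.46 + 694.98 = 1972.44.
Reliability = 1972.44 / 2316.75 = 0.8514.

0.8514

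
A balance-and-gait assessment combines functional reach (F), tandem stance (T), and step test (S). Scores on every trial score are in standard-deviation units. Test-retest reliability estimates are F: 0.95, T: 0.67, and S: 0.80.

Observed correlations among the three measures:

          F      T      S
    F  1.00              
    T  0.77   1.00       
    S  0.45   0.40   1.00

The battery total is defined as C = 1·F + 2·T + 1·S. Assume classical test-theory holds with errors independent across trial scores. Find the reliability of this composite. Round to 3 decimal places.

0.864

Var(C) = 1 + 2² + 1 + 2·[2·0.77 + 0.45 + 2·0.40] = 6 + 5.58 = 11.58.
With uncorrelated errors the cross-covariances are all true-score covariance, so they carry over unchanged; only the diagonal terms shrink to ρᵢσᵢ².
True-score variance = [0.95 + 2²·0.67 + 0.80] + 5.58 = 4.43 + 5.58 = 10.01.
Reliability = 10.01 / 11.58 = 0.864.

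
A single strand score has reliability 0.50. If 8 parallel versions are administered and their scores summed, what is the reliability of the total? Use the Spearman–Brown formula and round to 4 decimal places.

ρ_k = kρ / (1 + (k−1)ρ) = 8·0.50 / (1 + 7·0.50) = 4.000 / 4.500 = 0.8889.

0.8889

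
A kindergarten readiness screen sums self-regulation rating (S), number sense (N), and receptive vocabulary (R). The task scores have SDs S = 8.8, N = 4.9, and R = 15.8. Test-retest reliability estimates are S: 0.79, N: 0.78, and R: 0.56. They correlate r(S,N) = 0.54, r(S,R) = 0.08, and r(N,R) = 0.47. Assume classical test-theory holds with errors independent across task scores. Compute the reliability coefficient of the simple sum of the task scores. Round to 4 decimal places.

0.7333

Var(S+N+R) = 8.8² + 4.9² + 15.8² + 2·[8.8·4.9·0.54 + 8.8·15.8·0.08 + 4.9·15.8·0.47] = 351.09 + 141.591 = 492.681.
Because errors are independent across components, Cov(Tᵢ,Tⱼ) = Cov(Xᵢ,Xⱼ); the off-diagonal part of the true-score variance is the same as above.
True-score variance = [8.8²·0.79 + 4.9²·0.78 + 15.8²·0.56] + 141.591 = 219.704 + 141.591 = 361.295.
Reliability = 361.295 / 492.681 = 0.7333.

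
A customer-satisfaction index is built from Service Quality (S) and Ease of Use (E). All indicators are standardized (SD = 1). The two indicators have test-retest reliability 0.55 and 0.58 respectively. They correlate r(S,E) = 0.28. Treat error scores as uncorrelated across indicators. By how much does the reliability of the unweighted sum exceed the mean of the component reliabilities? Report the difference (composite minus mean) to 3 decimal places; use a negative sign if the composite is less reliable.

Var(sum) = 2 + 0.56 = 2.56; true-score variance = 1.13 + 0.56 = 1.69; composite reliability = 0.6602.
Mean component reliability = 0.5650.
Difference = 0.6602 − 0.5650 = 0.095.

0.095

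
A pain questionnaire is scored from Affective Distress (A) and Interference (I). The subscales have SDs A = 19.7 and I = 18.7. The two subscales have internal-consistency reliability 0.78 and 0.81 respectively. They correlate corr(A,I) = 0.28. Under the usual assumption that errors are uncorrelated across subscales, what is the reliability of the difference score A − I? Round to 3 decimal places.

0.714

Var(A−I) = 19.7² + 18.7² − 2·19.7·18.7·0.28 = 737.78 − 206.298 = 531.482.
With uncorrelated errors the cross-covariances are all true-score covariance, so they carry over unchanged; only the diagonal terms shrink to ρᵢσᵢ².
True-score variance = [19.7²·0.78 + 18.7²·0.81] − 206.298 = 585.959 − 206.298 = 379.661.
Reliability = 379.661 / 531.482 = 0.714.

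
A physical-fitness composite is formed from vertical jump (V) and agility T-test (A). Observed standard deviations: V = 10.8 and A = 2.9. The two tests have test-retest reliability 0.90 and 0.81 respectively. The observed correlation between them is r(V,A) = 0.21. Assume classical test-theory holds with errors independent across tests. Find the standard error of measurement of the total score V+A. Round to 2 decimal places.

Var(total) = 125.05 + 13.1544 = 138.204.
True-score variance = 111.788 + 13.1544 = 124.943, so reliability = 0.9040.
Error variance = 138.204 − 124.943 = 13.2619; SEM = √13.2619 = 3.64.

3.64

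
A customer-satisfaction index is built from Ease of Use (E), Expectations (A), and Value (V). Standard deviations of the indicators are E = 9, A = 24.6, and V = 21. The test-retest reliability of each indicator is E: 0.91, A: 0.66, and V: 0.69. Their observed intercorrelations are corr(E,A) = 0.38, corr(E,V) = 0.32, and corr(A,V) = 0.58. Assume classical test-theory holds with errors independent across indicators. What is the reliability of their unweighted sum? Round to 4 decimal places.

Var(E+A+V) = 9² + 24.6² + 21² + 2·[9·24.6·0.38 + 9·21·0.32 + 24.6·21·0.58] = 1127.16 + 888.48 = 2015.64.
Under uncorrelated errors the observed covariances equal the true-score covariances, so only the own-variance terms attenuate.
True-score variance = [9²·0.91 + 24.6²·0.66 + 21²·0.69] + 888.48 = 777.406 + 888.48 = 1665.89.
Reliability = 1665.89 / 2015.64 = 0.8265.

0.8265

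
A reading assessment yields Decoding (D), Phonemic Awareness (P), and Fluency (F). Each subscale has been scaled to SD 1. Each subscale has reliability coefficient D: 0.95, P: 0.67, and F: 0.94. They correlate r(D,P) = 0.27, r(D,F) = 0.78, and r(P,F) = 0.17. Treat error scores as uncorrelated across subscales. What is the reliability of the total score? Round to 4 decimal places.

0.9191

Var(D+P+F) = 3 + 2·[0.27 + 0.78 + 0.17] = 3 + 2.44 = 5.44.
Under uncorrelated errors the observed covariances equal the true-score covariances, so only the own-variance terms attenuate.
True-score variance = [0.95 + 0.67 + 0.94] + 2.44 = 2.56 + 2.44 = 5.
Reliability = 5 / 5.44 = 0.9191.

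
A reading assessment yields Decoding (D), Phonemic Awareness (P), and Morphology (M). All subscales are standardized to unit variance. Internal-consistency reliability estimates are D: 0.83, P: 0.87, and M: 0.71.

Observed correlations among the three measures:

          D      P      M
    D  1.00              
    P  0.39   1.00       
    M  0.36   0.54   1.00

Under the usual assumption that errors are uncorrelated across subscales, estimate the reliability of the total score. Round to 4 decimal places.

Var(D+P+M) = 3 + 2·[0.39 + 0.36 + 0.54] = 3 + 2.58 = 5.58.
With uncorrelated errors the cross-covariances are all true-score covariance, so they carry over unchanged; only the diagonal terms shrink to ρᵢσᵢ².
True-score variance = [0.83 + 0.87 + 0.71] + 2.58 = 2.41 + 2.58 = 4.99.
Reliability = 4.99 / 5.58 = 0.8943.

0.8943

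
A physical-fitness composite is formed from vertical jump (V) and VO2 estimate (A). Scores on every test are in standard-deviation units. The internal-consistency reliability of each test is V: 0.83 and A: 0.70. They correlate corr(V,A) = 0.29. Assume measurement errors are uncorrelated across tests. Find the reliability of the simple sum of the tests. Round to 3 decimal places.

Var(V+A) = 2 + 2·[0.29] = 2 + 0.58 = 2.58.
Under uncorrelated errors the observed covariances equal the true-score covariances, so only the own-variance terms attenuate.
True-score variance = [0.83 + 0.70] + 0.58 = 1.53 + 0.58 = 2.11.
Reliability = 2.11 / 2.58 = 0.818.

0.818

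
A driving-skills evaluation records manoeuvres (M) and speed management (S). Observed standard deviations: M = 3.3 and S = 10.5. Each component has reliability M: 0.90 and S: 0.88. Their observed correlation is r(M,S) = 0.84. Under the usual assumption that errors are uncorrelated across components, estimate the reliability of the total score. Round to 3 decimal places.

0.920

Var(M+S) = 3.3² + 10.5² + 2·[3.3·10.5·0.84] = 121.14 + 58.212 = 179.352.
Because errors are independent across components, Cov(Tᵢ,Tⱼ) = Cov(Xᵢ,Xⱼ); the off-diagonal part of the true-score variance is the same as above.
True-score variance = [3.3²·0.90 + 10.5²·0.88] + 58.212 = 106.821 + 58.212 = 165.033.
Reliability = 165.033 / 179.352 = 0.920.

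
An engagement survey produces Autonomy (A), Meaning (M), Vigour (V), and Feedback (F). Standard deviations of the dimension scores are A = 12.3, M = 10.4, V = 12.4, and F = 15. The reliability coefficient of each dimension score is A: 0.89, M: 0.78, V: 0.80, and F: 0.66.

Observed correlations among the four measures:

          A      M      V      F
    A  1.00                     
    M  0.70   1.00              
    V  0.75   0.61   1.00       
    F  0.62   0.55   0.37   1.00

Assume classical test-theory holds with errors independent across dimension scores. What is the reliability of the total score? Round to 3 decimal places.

Var(A+M+V+F) = 12.3² + 10.4² + 12.4² + 15² + 2·[12.3·10.4·0.70 + 12.3·12.4·0.75 + 12.3·15·0.62 + 10.4·12.4·0.61 + 10.4·15·0.55 + 12.4·15·0.37] = 638.21 + 1103.22 = 1741.43.
Under uncorrelated errors the observed covariances equal the true-score covariances, so only the own-variance terms attenuate.
True-score variance = [12.3²·0.89 + 10.4²·0.78 + 12.4²·0.80 + 15²·0.66] + 1103.22 = 490.521 + 1103.22 = 1593.74.
Reliability = 1593.74 / 1741.43 = 0.915.

0.915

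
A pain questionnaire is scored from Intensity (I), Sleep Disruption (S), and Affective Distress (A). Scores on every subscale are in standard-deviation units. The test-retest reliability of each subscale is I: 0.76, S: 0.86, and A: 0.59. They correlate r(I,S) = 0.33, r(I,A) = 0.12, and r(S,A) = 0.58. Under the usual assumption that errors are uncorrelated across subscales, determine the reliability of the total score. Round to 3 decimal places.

Var(I+S+A) = 3 + 2·[0.33 + 0.12 + 0.58] = 3 + 2.06 = 5.06.
Because errors are independent across components, Cov(Tᵢ,Tⱼ) = Cov(Xᵢ,Xⱼ); the off-diagonal part of the true-score variance is the same as above.
True-score variance = [0.76 + 0.86 + 0.59] + 2.06 = 2.21 + 2.06 = 4.27.
Reliability = 4.27 / 5.06 = 0.844.

0.844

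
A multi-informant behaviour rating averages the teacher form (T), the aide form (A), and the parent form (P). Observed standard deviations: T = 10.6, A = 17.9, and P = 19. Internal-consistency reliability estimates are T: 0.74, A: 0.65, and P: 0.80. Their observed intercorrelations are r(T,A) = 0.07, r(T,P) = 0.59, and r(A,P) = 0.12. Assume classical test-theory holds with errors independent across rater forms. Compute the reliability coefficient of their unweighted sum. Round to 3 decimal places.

Var(T+A+P) = 10.6² + 17.9² + 19² + 2·[10.6·17.9·0.07 + 10.6·19·0.59 + 17.9·19·0.12] = 793.77 + 345.84 = 1139.61.
Because errors are independent across components, Cov(Tᵢ,Tⱼ) = Cov(Xᵢ,Xⱼ); the off-diagonal part of the true-score variance is the same as above.
True-score variance = [10.6²·0.74 + 17.9²·0.65 + 19²·0.80] + 345.84 = 580.213 + 345.84 = 926.053.
Reliability = 926.053 / 1139.61 = 0.813.

0.813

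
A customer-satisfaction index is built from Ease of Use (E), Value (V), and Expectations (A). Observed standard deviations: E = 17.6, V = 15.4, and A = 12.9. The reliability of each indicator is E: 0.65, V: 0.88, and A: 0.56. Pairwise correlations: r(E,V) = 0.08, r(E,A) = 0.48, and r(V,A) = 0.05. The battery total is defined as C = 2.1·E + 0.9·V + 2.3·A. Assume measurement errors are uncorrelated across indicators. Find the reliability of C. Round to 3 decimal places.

0.754

Var(C) = 2.1²·17.6² + 0.9²·15.4² + 2.3²·12.9² + 2·[1.89·17.6·15.4·0.08 + 4.83·17.6·12.9·0.48 + 2.07·15.4·12.9·0.05] = 2438.45 + 1175.82 = 3614.27.
With uncorrelated errors the cross-covariances are all true-score covariance, so they carry over unchanged; only the diagonal terms shrink to ρᵢσᵢ².
True-score variance = [2.1²·17.6²·0.65 + 0.9²·15.4²·0.88 + 2.3²·12.9²·0.56] + 1175.82 = 1549.95 + 1175.82 = 2725.77.
Reliability = 2725.77 / 3614.27 = 0.754.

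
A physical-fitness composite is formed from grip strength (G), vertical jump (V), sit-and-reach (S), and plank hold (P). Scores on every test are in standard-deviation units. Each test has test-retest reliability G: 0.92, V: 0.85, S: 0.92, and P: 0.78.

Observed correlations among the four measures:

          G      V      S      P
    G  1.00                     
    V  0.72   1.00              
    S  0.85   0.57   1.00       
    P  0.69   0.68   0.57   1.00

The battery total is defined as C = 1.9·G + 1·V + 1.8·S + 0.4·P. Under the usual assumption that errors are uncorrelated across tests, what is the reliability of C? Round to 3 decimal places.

Var(C) = 1.9² + 1 + 1.8² + 0.4² + 2·[1.9·0.72 + 3.42·0.85 + 0.76·0.69 + 1.8·0.57 + 0.4·0.68 + 0.72·0.57] = 8.01 + 13.0156 = 21.0256.
Under uncorrelated errors the observed covariances equal the true-score covariances, so only the own-variance terms attenuate.
True-score variance = [1.9²·0.92 + 0.85 + 1.8²·0.92 + 0.4²·0.78] + 13.0156 = 7.2768 + 13.0156 = 20.2924.
Reliability = 20.2924 / 21.0256 = 0.965.

0.965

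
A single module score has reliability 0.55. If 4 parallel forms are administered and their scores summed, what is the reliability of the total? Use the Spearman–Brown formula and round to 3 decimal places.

0.830

ρ_k = kρ / (1 + (k−1)ρ) = 4·0.55 / (1 + 3·0.55) = 2.200 / 2.650 = 0.830.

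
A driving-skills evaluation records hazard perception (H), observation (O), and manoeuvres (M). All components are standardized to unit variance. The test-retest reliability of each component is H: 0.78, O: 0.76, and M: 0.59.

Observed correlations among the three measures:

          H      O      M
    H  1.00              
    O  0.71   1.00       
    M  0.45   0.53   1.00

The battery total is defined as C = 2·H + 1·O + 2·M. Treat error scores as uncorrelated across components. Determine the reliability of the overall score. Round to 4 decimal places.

Var(C) = 2² + 1 + 2² + 2·[2·0.71 + 4·0.45 + 2·0.53] = 9 + 8.56 = 17.56.
Because errors are independent across components, Cov(Tᵢ,Tⱼ) = Cov(Xᵢ,Xⱼ); the off-diagonal part of the true-score variance is the same as above.
True-score variance = [2²·0.78 + 0.76 + 2²·0.59] + 8.56 = 6.24 + 8.56 = 14.8.
Reliability = 14.8 / 17.56 = 0.8428.

0.8428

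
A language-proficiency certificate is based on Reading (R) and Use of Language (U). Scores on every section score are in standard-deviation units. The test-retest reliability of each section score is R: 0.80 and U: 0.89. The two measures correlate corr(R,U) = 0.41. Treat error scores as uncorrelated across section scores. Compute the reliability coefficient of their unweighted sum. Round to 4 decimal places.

0.8901

Var(R+U) = 2 + 2·[0.41] = 2 + 0.82 = 2.82.
Under uncorrelated errors the observed covariances equal the true-score covariances, so only the own-variance terms attenuate.
True-score variance = [0.80 + 0.89] + 0.82 = 1.69 + 0.82 = 2.51.
Reliability = 2.51 / 2.82 = 0.8901.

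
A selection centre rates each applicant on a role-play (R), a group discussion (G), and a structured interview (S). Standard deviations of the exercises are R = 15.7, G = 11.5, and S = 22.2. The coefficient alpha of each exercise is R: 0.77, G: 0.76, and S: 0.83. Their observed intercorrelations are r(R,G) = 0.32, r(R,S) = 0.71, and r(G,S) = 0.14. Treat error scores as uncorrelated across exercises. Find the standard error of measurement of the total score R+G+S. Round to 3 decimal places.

Var(total) = 871.58 + 681.963 = 1553.54.
True-score variance = 699.364 + 681.963 = 1381.33, so reliability = 0.8891.
Error variance = 1553.54 − 1381.33 = 172.215; SEM = √172.215 = 13.123.

13.123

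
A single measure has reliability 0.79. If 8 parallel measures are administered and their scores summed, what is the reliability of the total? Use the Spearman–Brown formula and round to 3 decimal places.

ρ_k = kρ / (1 + (k−1)ρ) = 8·0.79 / (1 + 7·0.79) = 6.320 / 6.530 = 0.968.

0.968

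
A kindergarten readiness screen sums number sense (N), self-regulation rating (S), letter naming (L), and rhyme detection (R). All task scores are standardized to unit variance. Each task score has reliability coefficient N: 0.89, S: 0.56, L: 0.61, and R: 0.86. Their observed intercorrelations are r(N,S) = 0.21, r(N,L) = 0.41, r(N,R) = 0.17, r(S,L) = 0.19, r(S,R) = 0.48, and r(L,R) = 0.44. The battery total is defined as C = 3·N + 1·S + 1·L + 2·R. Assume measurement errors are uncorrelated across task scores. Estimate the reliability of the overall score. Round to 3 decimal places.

Var(C) = 3² + 1 + 1 + 2² + 2·[3·0.21 + 3·0.41 + 6·0.17 + 0.19 + 2·0.48 + 2·0.44] = 15 + 9.82 = 24.82.
Because errors are independent across components, Cov(Tᵢ,Tⱼ) = Cov(Xᵢ,Xⱼ); the off-diagonal part of the true-score variance is the same as above.
True-score variance = [3²·0.89 + 0.56 + 0.61 + 2²·0.86] + 9.82 = 12.62 + 9.82 = 22.44.
Reliability = 22.44 / 24.82 = 0.904.

0.904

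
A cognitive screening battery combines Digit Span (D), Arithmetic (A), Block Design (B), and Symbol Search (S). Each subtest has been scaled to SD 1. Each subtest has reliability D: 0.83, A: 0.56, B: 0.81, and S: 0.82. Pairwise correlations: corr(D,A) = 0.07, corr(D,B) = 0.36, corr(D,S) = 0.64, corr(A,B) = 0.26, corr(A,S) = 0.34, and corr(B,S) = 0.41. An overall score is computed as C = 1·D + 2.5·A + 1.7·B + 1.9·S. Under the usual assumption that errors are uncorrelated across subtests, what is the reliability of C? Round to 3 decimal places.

0.841

Var(C) = 1 + 2.5² + 1.7² + 1.9² + 2·[2.5·0.07 + 1.7·0.36 + 1.9·0.64 + 4.25·0.26 + 4.75·0.34 + 3.23·0.41] = 13.75 + 12.0946 = 25.8446.
Under uncorrelated errors the observed covariances equal the true-score covariances, so only the own-variance terms attenuate.
True-score variance = [0.83 + 2.5²·0.56 + 1.7²·0.81 + 1.9²·0.82] + 12.0946 = 9.6311 + 12.0946 = 21.7257.
Reliability = 21.7257 / 25.8446 = 0.841.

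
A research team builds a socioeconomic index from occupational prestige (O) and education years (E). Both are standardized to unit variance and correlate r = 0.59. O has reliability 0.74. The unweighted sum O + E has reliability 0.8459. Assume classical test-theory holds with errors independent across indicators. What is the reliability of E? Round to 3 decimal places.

0.770

Var(O+E) = 2 + 2·0.59 = 3.180.
True-score variance = ρ_O + ρ_E + 2·0.59, so 0.8459 = (0.74 + ρ_E + 1.18) / 3.180.
ρ_E = 0.8459·3.180 − 0.74 − 1.18 = 0.770.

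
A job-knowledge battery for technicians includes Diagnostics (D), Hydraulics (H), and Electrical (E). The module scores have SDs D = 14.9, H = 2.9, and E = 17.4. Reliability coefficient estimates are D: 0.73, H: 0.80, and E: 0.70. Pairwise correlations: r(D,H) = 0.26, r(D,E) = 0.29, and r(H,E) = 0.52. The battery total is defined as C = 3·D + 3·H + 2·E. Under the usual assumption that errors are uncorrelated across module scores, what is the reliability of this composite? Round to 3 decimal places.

Var(C) = 3²·14.9² + 3²·2.9² + 2²·17.4² + 2·[9·14.9·2.9·0.26 + 6·14.9·17.4·0.29 + 6·2.9·17.4·0.52] = 3284.82 + 1419.32 = 4704.14.
Under uncorrelated errors the observed covariances equal the true-score covariances, so only the own-variance terms attenuate.
True-score variance = [3²·14.9²·0.73 + 3²·2.9²·0.80 + 2²·17.4²·0.70] + 1419.32 = 2366.89 + 1419.32 = 3786.2.
Reliability = 3786.2 / 4704.14 = 0.805.

0.805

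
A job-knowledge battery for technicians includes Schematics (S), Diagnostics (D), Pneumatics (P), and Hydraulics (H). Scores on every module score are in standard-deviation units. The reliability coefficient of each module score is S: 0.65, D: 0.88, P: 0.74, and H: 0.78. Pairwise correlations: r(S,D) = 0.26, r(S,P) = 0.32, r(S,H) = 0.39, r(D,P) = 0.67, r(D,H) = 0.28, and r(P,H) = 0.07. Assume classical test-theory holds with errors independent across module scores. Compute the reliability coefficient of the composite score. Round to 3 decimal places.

0.881

Var(S+D+P+H) = 4 + 2·[0.26 + 0.32 + 0.39 + 0.67 + 0.28 + 0.07] = 4 + 3.98 = 7.98.
Because errors are independent across components, Cov(Tᵢ,Tⱼ) = Cov(Xᵢ,Xⱼ); the off-diagonal part of the true-score variance is the same as above.
True-score variance = [0.65 + 0.88 + 0.74 + 0.78] + 3.98 = 3.05 + 3.98 = 7.03.
Reliability = 7.03 / 7.98 = 0.881.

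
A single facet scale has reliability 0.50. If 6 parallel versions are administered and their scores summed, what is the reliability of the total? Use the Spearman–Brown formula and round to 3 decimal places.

ρ_k = kρ / (1 + (k−1)ρ) = 6·0.50 / (1 + 5·0.50) = 3.000 / 3.500 = 0.857.

0.857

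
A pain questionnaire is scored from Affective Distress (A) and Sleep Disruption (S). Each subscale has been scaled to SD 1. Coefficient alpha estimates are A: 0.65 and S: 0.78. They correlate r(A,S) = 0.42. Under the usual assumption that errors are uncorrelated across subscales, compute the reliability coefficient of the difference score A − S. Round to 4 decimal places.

0.5086

Var(A−S) = 1 + 1 − 2·0.42 = 2 − 0.84 = 1.16.
With uncorrelated errors the cross-covariances are all true-score covariance, so they carry over unchanged; only the diagonal terms shrink to ρᵢσᵢ².
True-score variance = [0.65 + 0.78] − 0.84 = 1.43 − 0.84 = 0.59.
Reliability = 0.59 / 1.16 = 0.5086.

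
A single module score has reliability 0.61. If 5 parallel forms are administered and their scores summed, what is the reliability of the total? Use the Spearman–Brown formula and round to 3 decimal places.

0.887

ρ_k = kρ / (1 + (k−1)ρ) = 5·0.61 / (1 + 4·0.61) = 3.050 / 3.440 = 0.887.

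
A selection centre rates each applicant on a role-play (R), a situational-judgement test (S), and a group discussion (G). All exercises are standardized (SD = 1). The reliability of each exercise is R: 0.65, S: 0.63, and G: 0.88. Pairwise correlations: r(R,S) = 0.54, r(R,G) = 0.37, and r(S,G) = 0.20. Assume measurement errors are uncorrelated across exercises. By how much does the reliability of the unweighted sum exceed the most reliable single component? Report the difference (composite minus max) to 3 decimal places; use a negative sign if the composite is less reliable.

Var(sum) = 3 + 2.22 = 5.22; true-score variance = 2.16 + 2.22 = 4.38; composite reliability = 0.8391.
Max component reliability = 0.8800.
Difference = 0.8391 − 0.8800 = -0.041.

-0.041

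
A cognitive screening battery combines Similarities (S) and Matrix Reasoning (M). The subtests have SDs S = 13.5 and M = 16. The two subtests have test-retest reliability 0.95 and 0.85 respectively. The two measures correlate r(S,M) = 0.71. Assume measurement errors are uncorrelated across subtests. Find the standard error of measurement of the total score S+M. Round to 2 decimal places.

Var(total) = 438.25 + 306.72 = 744.97.
True-score variance = 390.737 + 306.72 = 697.457, so reliability = 0.9362.
Error variance = 744.97 − 697.457 = 47.5125; SEM = √47.5125 = 6.89.

6.89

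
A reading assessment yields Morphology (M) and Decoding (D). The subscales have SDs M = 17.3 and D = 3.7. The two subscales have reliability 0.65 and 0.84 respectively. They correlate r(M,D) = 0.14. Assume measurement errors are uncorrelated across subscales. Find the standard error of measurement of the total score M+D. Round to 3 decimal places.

10.341

Var(total) = 312.98 + 17.9228 = 330.903.
True-score variance = 206.038 + 17.9228 = 223.961, so reliability = 0.6768.
Error variance = 330.903 − 223.961 = 106.942; SEM = √106.942 = 10.341.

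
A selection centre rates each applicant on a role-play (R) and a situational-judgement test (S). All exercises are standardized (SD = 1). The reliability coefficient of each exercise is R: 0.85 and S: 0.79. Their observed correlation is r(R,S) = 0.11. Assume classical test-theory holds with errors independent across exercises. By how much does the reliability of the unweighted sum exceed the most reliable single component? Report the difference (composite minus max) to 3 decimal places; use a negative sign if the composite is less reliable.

-0.012

Var(sum) = 2 + 0.22 = 2.22; true-score variance = 1.64 + 0.22 = 1.86; composite reliability = 0.8378.
Max component reliability = 0.8500.
Difference = 0.8378 − 0.8500 = -0.012.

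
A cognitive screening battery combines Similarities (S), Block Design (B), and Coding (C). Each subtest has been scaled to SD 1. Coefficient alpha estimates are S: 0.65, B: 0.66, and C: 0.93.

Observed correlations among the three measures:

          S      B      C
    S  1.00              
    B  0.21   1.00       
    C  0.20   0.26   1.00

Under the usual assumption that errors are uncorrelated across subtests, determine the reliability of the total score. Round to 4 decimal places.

0.8249

Var(S+B+C) = 3 + 2·[0.21 + 0.20 + 0.26] = 3 + 1.34 = 4.34.
Because errors are independent across components, Cov(Tᵢ,Tⱼ) = Cov(Xᵢ,Xⱼ); the off-diagonal part of the true-score variance is the same as above.
True-score variance = [0.65 + 0.66 + 0.93] + 1.34 = 2.24 + 1.34 = 3.58.
Reliability = 3.58 / 4.34 = 0.8249.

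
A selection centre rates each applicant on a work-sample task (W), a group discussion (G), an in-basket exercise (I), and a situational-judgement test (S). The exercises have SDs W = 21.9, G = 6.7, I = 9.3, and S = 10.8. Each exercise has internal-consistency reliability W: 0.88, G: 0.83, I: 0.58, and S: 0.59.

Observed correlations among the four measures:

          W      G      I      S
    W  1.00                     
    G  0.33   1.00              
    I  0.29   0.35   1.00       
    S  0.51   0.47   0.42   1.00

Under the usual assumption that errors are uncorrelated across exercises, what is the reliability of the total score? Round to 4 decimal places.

0.8918

Var(W+G+I+S) = 21.9² + 6.7² + 9.3² + 10.8² + 2·[21.9·6.7·0.33 + 21.9·9.3·0.29 + 21.9·10.8·0.51 + 6.7·9.3·0.35 + 6.7·10.8·0.47 + 9.3·10.8·0.42] = 727.63 + 652.226 = 1379.86.
Under uncorrelated errors the observed covariances equal the true-score covariances, so only the own-variance terms attenuate.
True-score variance = [21.9²·0.88 + 6.7²·0.83 + 9.3²·0.58 + 10.8²·0.59] + 652.226 = 578.297 + 652.226 = 1230.52.
Reliability = 1230.52 / 1379.86 = 0.8918.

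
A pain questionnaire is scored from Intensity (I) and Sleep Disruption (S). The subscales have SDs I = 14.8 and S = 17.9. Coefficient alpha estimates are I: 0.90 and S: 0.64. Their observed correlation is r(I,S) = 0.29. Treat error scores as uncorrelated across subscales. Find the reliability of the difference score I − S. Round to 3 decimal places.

0.644

Var(I−S) = 14.8² + 17.9² − 2·14.8·17.9·0.29 = 539.45 − 153.654 = 385.796.
Because errors are independent across components, Cov(Tᵢ,Tⱼ) = Cov(Xᵢ,Xⱼ); the off-diagonal part of the true-score variance is the same as above.
True-score variance = [14.8²·0.90 + 17.9²·0.64] − 153.654 = 402.198 − 153.654 = 248.545.
Reliability = 248.545 / 385.796 = 0.644.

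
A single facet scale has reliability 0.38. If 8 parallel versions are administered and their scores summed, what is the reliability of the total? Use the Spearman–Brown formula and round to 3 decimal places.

0.831

ρ_k = kρ / (1 + (k−1)ρ) = 8·0.38 / (1 + 7·0.38) = 3.040 / 3.660 = 0.831.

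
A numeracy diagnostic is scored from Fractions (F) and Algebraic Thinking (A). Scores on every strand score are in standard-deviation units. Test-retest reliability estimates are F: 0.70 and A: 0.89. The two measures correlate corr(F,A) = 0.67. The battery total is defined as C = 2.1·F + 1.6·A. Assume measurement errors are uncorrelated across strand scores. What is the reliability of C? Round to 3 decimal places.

Var(C) = 2.1² + 1.6² + 2·[3.36·0.67] = 6.97 + 4.5024 = 11.4724.
With uncorrelated errors the cross-covariances are all true-score covariance, so they carry over unchanged; only the diagonal terms shrink to ρᵢσᵢ².
True-score variance = [2.1²·0.70 + 1.6²·0.89] + 4.5024 = 5.3654 + 4.5024 = 9.8678.
Reliability = 9.8678 / 11.4724 = 0.860.

0.860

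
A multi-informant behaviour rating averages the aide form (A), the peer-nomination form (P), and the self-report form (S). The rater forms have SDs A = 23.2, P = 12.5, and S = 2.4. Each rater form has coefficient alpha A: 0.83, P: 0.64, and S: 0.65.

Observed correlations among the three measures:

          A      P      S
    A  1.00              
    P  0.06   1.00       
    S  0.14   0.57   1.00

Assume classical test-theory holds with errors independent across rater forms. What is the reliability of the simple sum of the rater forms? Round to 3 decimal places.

Var(A+P+S) = 23.2² + 12.5² + 2.4² + 2·[23.2·12.5·0.06 + 23.2·2.4·0.14 + 12.5·2.4·0.57] = 700.25 + 84.5904 = 784.84.
Under uncorrelated errors the observed covariances equal the true-score covariances, so only the own-variance terms attenuate.
True-score variance = [23.2²·0.83 + 12.5²·0.64 + 2.4²·0.65] + 84.5904 = 550.483 + 84.5904 = 635.074.
Reliability = 635.074 / 784.84 = 0.809.

0.809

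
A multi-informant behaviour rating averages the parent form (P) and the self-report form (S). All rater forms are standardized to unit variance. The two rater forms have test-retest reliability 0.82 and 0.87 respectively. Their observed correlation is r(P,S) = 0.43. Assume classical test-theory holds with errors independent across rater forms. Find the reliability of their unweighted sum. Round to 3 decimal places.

Var(P+S) = 2 + 2·[0.43] = 2 + 0.86 = 2.86.
Because errors are independent across components, Cov(Tᵢ,Tⱼ) = Cov(Xᵢ,Xⱼ); the off-diagonal part of the true-score variance is the same as above.
True-score variance = [0.82 + 0.87] + 0.86 = 1.69 + 0.86 = 2.55.
Reliability = 2.55 / 2.86 = 0.892.

0.892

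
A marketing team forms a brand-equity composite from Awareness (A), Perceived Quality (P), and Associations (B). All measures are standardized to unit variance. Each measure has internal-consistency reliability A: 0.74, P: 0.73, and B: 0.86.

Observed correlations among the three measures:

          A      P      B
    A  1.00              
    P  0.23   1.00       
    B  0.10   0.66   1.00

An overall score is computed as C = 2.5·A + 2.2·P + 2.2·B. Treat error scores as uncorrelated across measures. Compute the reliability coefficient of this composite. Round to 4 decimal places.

Var(C) = 2.5² + 2.2² + 2.2² + 2·[5.5·0.23 + 5.5·0.10 + 4.84·0.66] = 15.93 + 10.0188 = 25.9488.
With uncorrelated errors the cross-covariances are all true-score covariance, so they carry over unchanged; only the diagonal terms shrink to ρᵢσᵢ².
True-score variance = [2.5²·0.74 + 2.2²·0.73 + 2.2²·0.86] + 10.0188 = 12.3206 + 10.0188 = 22.3394.
Reliability = 22.3394 / 25.9488 = 0.8609.

0.8609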